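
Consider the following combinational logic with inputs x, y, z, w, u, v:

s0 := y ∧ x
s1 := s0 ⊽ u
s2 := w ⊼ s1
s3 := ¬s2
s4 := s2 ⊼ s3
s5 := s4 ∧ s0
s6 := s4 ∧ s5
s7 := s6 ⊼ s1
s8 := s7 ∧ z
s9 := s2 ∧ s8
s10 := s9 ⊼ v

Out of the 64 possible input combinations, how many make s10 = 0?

s10 = s9 ⊼ v must be 0, so both s9 = 1 and v = 1.
s9 = s2 ∧ s8 must be 1, so both s2 = 1 and s8 = 1.
Enumerating the 64 input combinations, 13 give s10 = 0 and 51 give s10 = 1.

13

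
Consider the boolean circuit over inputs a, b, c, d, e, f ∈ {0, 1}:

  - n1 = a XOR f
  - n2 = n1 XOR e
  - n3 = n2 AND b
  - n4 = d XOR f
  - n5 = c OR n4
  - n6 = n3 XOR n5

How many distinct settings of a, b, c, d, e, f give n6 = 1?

40

n6 = n3 XOR n5 must be 1, so n3 and n5 differ.
Enumerating the 64 input combinations, 40 give n6 = 1 and 24 give n6 = 0.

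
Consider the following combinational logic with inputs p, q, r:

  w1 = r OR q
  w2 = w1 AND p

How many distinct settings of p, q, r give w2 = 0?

w2 = w1 AND p must be 0, so at least one of w1, p is 0.
Enumerating the 8 input combinations, 5 give w2 = 0 and 3 give w2 = 1.

5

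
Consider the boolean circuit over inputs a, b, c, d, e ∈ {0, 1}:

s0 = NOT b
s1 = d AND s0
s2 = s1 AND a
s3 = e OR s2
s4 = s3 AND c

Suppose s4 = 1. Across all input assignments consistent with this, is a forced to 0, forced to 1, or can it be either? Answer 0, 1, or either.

either

Both values of a occur among assignments with s4 = 1:
  a=0: a=0, b=0, c=1, d=0, e=1
  a=1: a=1, b=0, c=1, d=0, e=1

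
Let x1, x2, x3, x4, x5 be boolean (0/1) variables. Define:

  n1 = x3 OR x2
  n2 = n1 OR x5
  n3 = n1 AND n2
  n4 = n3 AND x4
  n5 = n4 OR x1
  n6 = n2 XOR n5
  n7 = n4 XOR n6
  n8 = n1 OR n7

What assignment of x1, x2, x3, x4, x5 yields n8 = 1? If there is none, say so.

x1=0 x2=0 x3=1 x4=1 x5=0

n8 = n1 OR n7 must be 1, so at least one of n1, n7 is 1.
Check with x1=0 x2=0 x3=1 x4=1 x5=0:
n1 = x3 OR x2 = 1 OR 0 = 1
n2 = n1 OR x5 = 1 OR 0 = 1
n3 = n1 AND n2 = 1 AND 1 = 1
n4 = n3 AND x4 = 1 AND 1 = 1
n5 = n4 OR x1 = 1 OR 0 = 1
n6 = n2 XOR n5 = 1 XOR 1 = 0
n7 = n4 XOR n6 = 1 XOR 0 = 1
n8 = n1 OR n7 = 1 OR 1 = 1
So n8 = 1 as required.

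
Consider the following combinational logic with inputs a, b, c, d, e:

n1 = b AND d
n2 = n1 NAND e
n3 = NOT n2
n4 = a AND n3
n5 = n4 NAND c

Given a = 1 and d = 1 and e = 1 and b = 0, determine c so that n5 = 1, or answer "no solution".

n5 = n4 NAND c must be 1, so at least one of n4, c is 0.
Check with a = 1 and d = 1 and e = 1 and b = 0 and c=0:
n1 = b AND d = 0 AND 1 = 0
n2 = n1 NAND e = 0 NAND 1 = 1
n3 = NOT n2 = NOT 1 = 0
n4 = a AND n3 = 1 AND 0 = 0
n5 = n4 NAND c = 0 NAND 0 = 1
So n5 = 1.

c=0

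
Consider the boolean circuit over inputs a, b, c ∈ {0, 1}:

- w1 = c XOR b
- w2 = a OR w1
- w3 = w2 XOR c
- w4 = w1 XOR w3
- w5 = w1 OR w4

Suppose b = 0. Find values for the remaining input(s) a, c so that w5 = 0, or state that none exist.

w5 = w1 OR w4 must be 0, so both w1 = 0 and w4 = 0.
Check with b = 0 and a=0, c=0:
w1 = c XOR b = 0 XOR 0 = 0
w2 = a OR w1 = 0 OR 0 = 0
w3 = w2 XOR c = 0 XOR 0 = 0
w4 = w1 XOR w3 = 0 XOR 0 = 0
w5 = w1 OR w4 = 0 OR 0 = 0
So w5 = 0.

a=0 c=0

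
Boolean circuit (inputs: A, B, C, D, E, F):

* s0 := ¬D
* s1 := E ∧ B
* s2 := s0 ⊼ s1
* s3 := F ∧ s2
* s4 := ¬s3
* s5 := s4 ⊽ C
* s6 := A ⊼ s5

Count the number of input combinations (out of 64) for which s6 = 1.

57

s6 = A ⊼ s5 must be 1, so at least one of A, s5 is 0.
Enumerating the 64 input combinations, 57 give s6 = 1 and 7 give s6 = 0.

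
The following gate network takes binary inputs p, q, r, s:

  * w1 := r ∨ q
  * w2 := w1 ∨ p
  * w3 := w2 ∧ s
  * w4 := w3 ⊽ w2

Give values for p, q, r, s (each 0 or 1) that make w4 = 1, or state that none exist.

p=0, q=0, r=0, s=1

w4 = w3 ⊽ w2 must be 1, so both w3 = 0 and w2 = 0.
Check with p=0, q=0, r=0, s=1:
w1 = r ∨ q = 0 ∨ 0 = 0
w2 = w1 ∨ p = 0 ∨ 0 = 0
w3 = w2 ∧ s = 0 ∧ 1 = 0
w4 = w3 ⊽ w2 = 0 ⊽ 0 = 1
So w4 = 1 as required.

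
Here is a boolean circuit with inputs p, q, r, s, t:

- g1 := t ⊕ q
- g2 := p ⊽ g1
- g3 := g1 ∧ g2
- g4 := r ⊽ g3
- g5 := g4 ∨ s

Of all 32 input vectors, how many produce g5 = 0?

8

g5 = g4 ∨ s must be 0, so both g4 = 0 and s = 0.
g4 = r ⊽ g3 must be 0, so at least one of r, g3 is 1.
Enumerating the 32 input combinations, 8 give g5 = 0 and 24 give g5 = 1.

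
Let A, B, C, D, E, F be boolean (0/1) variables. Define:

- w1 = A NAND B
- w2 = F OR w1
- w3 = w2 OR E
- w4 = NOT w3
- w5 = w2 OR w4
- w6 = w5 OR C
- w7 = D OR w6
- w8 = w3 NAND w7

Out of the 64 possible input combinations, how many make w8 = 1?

w8 = w3 NAND w7 must be 1, so at least one of w3, w7 is 0.
Satisfying assignments:
  A=1, B=1, C=0, D=0, E=0, F=0
  A=1, B=1, C=0, D=0, E=1, F=0
  A=1, B=1, C=0, D=1, E=0, F=0
  A=1, B=1, C=1, D=0, E=0, F=0
  A=1, B=1, C=1, D=1, E=0, F=0

5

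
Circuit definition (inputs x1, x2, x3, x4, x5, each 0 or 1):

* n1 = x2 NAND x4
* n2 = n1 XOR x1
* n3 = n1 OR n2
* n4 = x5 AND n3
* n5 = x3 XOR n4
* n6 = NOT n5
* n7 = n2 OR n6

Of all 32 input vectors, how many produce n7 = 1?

n7 = n2 OR n6 must be 1, so at least one of n2, n6 is 1.
Enumerating the 32 input combinations, 24 give n7 = 1 and 8 give n7 = 0.

24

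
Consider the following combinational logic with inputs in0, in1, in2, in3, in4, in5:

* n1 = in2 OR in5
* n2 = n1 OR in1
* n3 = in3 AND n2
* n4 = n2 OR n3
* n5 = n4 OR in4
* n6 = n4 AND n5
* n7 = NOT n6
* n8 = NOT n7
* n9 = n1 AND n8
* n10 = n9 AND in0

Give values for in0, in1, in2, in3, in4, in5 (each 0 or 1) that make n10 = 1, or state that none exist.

Check with in0=1, in1=0, in2=1, in3=0, in4=0, in5=0:
n1 = in2 OR in5 = 1 OR 0 = 1
n2 = n1 OR in1 = 1 OR 0 = 1
n3 = in3 AND n2 = 0 AND 1 = 0
n4 = n2 OR n3 = 1 OR 0 = 1
n5 = n4 OR in4 = 1 OR 0 = 1
n6 = n4 AND n5 = 1 AND 1 = 1
n7 = NOT n6 = NOT 1 = 0
n8 = NOT n7 = NOT 0 = 1
n9 = n1 AND n8 = 1 AND 1 = 1
n10 = n9 AND in0 = 1 AND 1 = 1
So n10 = 1 as required.

in0=1, in1=0, in2=1, in3=0, in4=0, in5=0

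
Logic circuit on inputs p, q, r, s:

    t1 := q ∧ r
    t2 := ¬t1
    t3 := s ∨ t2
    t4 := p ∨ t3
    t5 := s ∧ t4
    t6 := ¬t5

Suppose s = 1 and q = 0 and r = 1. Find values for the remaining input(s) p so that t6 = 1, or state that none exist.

no solution exists

With s = 1 and q = 0 and r = 1 fixed, none of the 2 settings of p give t6 = 1.
For example, with p=1:
t1 = q ∧ r = 0 ∧ 1 = 0
t2 = ¬t1 = ¬0 = 1
t3 = s ∨ t2 = 1 ∨ 1 = 1
t4 = p ∨ t3 = 1 ∨ 1 = 1
t5 = s ∧ t4 = 1 ∧ 1 = 1
t6 = ¬t5 = ¬1 = 0
giving t6 = 0 ≠ 1.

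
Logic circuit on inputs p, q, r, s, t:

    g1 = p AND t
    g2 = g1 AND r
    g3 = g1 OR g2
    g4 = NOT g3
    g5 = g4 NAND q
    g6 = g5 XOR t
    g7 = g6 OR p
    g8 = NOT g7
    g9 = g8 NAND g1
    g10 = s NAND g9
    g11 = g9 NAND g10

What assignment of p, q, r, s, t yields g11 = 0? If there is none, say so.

p=1, q=1, r=0, s=0, t=0

g11 = g9 NAND g10 must be 0, so both g9 = 1 and g10 = 1.
g9 = g8 NAND g1 must be 1, so at least one of g8, g1 is 0.
Check with p=1, q=1, r=0, s=0, t=0:
g1 = p AND t = 1 AND 0 = 0
g2 = g1 AND r = 0 AND 0 = 0
g3 = g1 OR g2 = 0 OR 0 = 0
g4 = NOT g3 = NOT 0 = 1
g5 = g4 NAND q = 1 NAND 1 = 0
g6 = g5 XOR t = 0 XOR 0 = 0
g7 = g6 OR p = 0 OR 1 = 1
g8 = NOT g7 = NOT 1 = 0
g9 = g8 NAND g1 = 0 NAND 0 = 1
g10 = s NAND g9 = 0 NAND 1 = 1
g11 = g9 NAND g10 = 1 NAND 1 = 0
So g11 = 0 as required.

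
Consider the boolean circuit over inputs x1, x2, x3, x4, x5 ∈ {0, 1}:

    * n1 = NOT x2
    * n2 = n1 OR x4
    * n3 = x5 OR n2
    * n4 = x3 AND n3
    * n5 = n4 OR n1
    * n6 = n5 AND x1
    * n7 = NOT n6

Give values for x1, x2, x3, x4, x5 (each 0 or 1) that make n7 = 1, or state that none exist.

x1=0, x2=0, x3=0, x4=1, x5=0

Check with x1=0, x2=0, x3=0, x4=1, x5=0:
n1 = NOT x2 = NOT 0 = 1
n2 = n1 OR x4 = 1 OR 1 = 1
n3 = x5 OR n2 = 0 OR 1 = 1
n4 = x3 AND n3 = 0 AND 1 = 0
n5 = n4 OR n1 = 0 OR 1 = 1
n6 = n5 AND x1 = 1 AND 0 = 0
n7 = NOT n6 = NOT 0 = 1
So n7 = 1 as required.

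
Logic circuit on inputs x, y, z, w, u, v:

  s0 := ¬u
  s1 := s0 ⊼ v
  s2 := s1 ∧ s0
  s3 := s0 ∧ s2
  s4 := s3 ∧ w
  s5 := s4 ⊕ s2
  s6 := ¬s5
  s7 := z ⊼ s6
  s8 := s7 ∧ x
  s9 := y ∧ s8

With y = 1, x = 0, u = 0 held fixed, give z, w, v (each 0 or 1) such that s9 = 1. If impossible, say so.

no solution exists

With y = 1, x = 0, u = 0 fixed, none of the 8 settings of z, w, v give s9 = 1.
For example, with z=1, w=0, v=0:
s0 = ¬u = ¬0 = 1
s1 = s0 ⊼ v = 1 ⊼ 0 = 1
s2 = s1 ∧ s0 = 1 ∧ 1 = 1
s3 = s0 ∧ s2 = 1 ∧ 1 = 1
s4 = s3 ∧ w = 1 ∧ 0 = 0
s5 = s4 ⊕ s2 = 0 ⊕ 1 = 1
s6 = ¬s5 = ¬1 = 0
s7 = z ⊼ s6 = 1 ⊼ 0 = 1
s8 = s7 ∧ x = 1 ∧ 0 = 0
s9 = y ∧ s8 = 1 ∧ 0 = 0
giving s9 = 0 ≠ 1.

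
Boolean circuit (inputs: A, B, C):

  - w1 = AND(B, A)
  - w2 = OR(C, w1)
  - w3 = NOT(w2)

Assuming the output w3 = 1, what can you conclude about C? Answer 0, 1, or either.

w3 = NOT(w2) must be 1, so w2 = 0.
w2 = OR(C, w1) must be 0, so both C = 0 and w1 = 0.
w1 = AND(B, A) must be 0, so at least one of B, A is 0.
Every assignment with w3 = 1 has C = 0; there are 3 such assignment(s).
  A=0, B=0, C=0
  A=0, B=1, C=0
  A=1, B=0, C=0

0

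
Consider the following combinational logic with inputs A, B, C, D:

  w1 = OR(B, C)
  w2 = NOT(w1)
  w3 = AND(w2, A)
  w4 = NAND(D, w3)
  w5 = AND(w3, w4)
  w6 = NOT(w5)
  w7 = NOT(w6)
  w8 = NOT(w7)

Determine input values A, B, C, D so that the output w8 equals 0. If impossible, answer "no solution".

Check with A=1, B=0, C=0, D=0:
w1 = OR(B, C) = OR(0, 0) = 0
w2 = NOT(w1) = NOT 0 = 1
w3 = AND(w2, A) = AND(1, 1) = 1
w4 = NAND(D, w3) = NAND(0, 1) = 1
w5 = AND(w3, w4) = AND(1, 1) = 1
w6 = NOT(w5) = NOT 1 = 0
w7 = NOT(w6) = NOT 0 = 1
w8 = NOT(w7) = NOT 1 = 0
So w8 = 0 as required.

A=1, B=0, C=0, D=0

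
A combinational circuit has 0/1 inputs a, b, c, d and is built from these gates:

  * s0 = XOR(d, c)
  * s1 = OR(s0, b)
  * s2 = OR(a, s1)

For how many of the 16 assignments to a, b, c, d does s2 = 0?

s2 = OR(a, s1) must be 0, so both a = 0 and s1 = 0.
s1 = OR(s0, b) must be 0, so both s0 = 0 and b = 0.
Satisfying assignments:
  a=0, b=0, c=0, d=0
  a=0, b=0, c=1, d=1

2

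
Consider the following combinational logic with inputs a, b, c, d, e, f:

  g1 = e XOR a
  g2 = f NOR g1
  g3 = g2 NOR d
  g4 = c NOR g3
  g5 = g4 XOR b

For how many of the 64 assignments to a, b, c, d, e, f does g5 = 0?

32

g5 = g4 XOR b must be 0, so g4 and b are equal.
Enumerating the 64 input combinations, 32 give g5 = 0 and 32 give g5 = 1.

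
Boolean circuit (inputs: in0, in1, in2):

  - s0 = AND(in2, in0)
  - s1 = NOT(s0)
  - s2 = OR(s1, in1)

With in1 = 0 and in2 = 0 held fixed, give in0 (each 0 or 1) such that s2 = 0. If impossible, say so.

With in1 = 0 and in2 = 0 fixed, none of the 2 settings of in0 give s2 = 0.
For example, with in0=1:
s0 = AND(in2, in0) = AND(0, 1) = 0
s1 = NOT(s0) = NOT 0 = 1
s2 = OR(s1, in1) = OR(1, 0) = 1
giving s2 = 1 ≠ 0.

no solution exists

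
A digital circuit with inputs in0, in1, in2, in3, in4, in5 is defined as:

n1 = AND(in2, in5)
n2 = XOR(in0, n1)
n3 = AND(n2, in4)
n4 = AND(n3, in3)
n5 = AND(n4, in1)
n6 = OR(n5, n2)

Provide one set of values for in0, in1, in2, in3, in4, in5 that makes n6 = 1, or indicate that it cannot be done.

in0=1 in1=1 in2=0 in3=0 in4=1 in5=1

Check with in0=1 in1=1 in2=0 in3=0 in4=1 in5=1:
n1 = AND(in2, in5) = AND(0, 1) = 0
n2 = XOR(in0, n1) = XOR(1, 0) = 1
n3 = AND(n2, in4) = AND(1, 1) = 1
n4 = AND(n3, in3) = AND(1, 0) = 0
n5 = AND(n4, in1) = AND(0, 1) = 0
n6 = OR(n5, n2) = OR(0, 1) = 1
So n6 = 1 as required.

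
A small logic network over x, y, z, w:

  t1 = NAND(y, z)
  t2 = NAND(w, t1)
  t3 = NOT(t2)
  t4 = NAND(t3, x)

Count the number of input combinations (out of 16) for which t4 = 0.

t4 = NAND(t3, x) must be 0, so both t3 = 1 and x = 1.
t3 = NOT(t2) must be 1, so t2 = 0.
t2 = NAND(w, t1) must be 0, so both w = 1 and t1 = 1.
Satisfying assignments:
  x=1, y=0, z=0, w=1
  x=1, y=0, z=1, w=1
  x=1, y=1, z=0, w=1

3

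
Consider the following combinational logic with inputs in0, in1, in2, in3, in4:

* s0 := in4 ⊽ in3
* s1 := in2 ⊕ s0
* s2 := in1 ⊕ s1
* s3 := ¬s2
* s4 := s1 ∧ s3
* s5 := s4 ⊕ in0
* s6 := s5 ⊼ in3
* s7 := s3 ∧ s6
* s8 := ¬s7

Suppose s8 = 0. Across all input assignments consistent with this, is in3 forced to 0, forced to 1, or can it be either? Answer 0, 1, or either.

either

Both values of in3 occur among assignments with s8 = 0:
  in3=0: in0=0, in1=0, in2=0, in3=0, in4=1
  in3=1: in0=0, in1=0, in2=0, in3=1, in4=0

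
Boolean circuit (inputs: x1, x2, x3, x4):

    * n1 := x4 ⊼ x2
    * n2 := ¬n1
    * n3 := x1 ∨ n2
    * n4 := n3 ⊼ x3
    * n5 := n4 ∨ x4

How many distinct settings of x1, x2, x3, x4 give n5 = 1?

n5 = n4 ∨ x4 must be 1, so at least one of n4, x4 is 1.
Enumerating the 16 input combinations, 14 give n5 = 1 and 2 give n5 = 0.

14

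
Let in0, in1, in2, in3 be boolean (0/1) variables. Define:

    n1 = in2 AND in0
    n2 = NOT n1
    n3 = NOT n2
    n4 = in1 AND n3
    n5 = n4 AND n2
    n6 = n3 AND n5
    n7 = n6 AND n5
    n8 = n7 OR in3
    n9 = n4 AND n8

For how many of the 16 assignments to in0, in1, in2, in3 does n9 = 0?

15

n9 = n4 AND n8 must be 0, so at least one of n4, n8 is 0.
Enumerating the 16 input combinations, 15 give n9 = 0 and 1 give n9 = 1.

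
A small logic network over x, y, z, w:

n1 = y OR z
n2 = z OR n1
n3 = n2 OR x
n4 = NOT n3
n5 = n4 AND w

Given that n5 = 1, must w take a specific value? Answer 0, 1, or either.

1

n5 = n4 AND w must be 1, so both n4 = 1 and w = 1.
n4 = NOT n3 must be 1, so n3 = 0.
Every assignment with n5 = 1 has w = 1; there are 1 such assignment(s).
  x=0, y=0, z=0, w=1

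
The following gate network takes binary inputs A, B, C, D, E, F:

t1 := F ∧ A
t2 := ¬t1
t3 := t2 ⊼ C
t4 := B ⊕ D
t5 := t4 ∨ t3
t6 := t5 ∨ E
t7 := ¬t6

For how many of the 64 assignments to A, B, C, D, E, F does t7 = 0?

58

t7 = ¬t6 must be 0, so t6 = 1.
t6 = t5 ∨ E must be 1, so at least one of t5, E is 1.
Enumerating the 64 input combinations, 58 give t7 = 0 and 6 give t7 = 1.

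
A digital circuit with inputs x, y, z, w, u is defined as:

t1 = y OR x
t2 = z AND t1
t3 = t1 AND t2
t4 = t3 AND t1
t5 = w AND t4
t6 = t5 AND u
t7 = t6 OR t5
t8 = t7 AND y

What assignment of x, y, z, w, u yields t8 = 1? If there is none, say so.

x=1 y=1 z=1 w=1 u=1

t8 = t7 AND y must be 1, so both t7 = 1 and y = 1.
t7 = t6 OR t5 must be 1, so at least one of t6, t5 is 1.
Check with x=1 y=1 z=1 w=1 u=1:
t1 = y OR x = 1 OR 1 = 1
t2 = z AND t1 = 1 AND 1 = 1
t3 = t1 AND t2 = 1 AND 1 = 1
t4 = t3 AND t1 = 1 AND 1 = 1
t5 = w AND t4 = 1 AND 1 = 1
t6 = t5 AND u = 1 AND 1 = 1
t7 = t6 OR t5 = 1 OR 1 = 1
t8 = t7 AND y = 1 AND 1 = 1
So t8 = 1 as required.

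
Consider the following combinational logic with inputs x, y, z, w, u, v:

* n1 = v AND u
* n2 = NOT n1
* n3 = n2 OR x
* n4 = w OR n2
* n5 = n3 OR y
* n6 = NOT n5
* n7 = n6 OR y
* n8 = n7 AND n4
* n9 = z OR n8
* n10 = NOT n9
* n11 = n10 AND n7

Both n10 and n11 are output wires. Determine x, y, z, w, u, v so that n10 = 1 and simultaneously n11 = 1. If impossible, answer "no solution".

Check with x=0, y=0, z=0, w=0, u=1, v=1:
n1 = v AND u = 1 AND 1 = 1
n2 = NOT n1 = NOT 1 = 0
n3 = n2 OR x = 0 OR 0 = 0
n4 = w OR n2 = 0 OR 0 = 0
n5 = n3 OR y = 0 OR 0 = 0
n6 = NOT n5 = NOT 0 = 1
n7 = n6 OR y = 1 OR 0 = 1
n8 = n7 AND n4 = 1 AND 0 = 0
n9 = z OR n8 = 0 OR 0 = 0
n10 = NOT n9 = NOT 0 = 1
n11 = n10 AND n7 = 1 AND 1 = 1
So n10 = 1 and n11 = 1.

x=0, y=0, z=0, w=0, u=1, v=1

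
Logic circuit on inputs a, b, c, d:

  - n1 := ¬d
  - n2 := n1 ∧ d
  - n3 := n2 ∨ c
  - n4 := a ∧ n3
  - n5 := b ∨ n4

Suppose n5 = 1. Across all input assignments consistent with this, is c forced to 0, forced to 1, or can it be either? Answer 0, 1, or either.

either

Both values of c occur among assignments with n5 = 1:
  c=0: a=0, b=1, c=0, d=0
  c=1: a=0, b=1, c=1, d=0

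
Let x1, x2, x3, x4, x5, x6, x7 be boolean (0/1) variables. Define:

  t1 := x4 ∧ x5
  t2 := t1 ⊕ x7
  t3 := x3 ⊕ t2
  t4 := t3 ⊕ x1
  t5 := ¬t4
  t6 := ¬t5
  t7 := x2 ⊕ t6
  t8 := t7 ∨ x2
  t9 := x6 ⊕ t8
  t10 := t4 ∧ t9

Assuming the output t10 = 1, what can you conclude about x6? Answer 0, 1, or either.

0

t10 = t4 ∧ t9 must be 1, so both t4 = 1 and t9 = 1.
t4 = t3 ⊕ x1 must be 1, so t3 and x1 differ.
t9 = x6 ⊕ t8 must be 1, so x6 and t8 differ.
Every assignment with t10 = 1 has x6 = 0; there are 32 such assignment(s).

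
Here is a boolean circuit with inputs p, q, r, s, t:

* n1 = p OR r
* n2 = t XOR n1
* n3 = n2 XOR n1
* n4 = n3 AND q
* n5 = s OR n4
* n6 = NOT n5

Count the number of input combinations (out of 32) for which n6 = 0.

20

n6 = NOT n5 must be 0, so n5 = 1.
Enumerating the 32 input combinations, 20 give n6 = 0 and 12 give n6 = 1.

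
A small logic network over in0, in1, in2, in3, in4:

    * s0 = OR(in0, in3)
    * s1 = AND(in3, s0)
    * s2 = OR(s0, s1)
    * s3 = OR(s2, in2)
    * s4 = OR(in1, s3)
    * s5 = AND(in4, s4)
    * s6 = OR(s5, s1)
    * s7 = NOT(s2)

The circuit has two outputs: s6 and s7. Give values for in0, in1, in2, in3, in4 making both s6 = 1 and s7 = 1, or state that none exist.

Check with in0=0 in1=1 in2=1 in3=0 in4=1:
s0 = OR(in0, in3) = OR(0, 0) = 0
s1 = AND(in3, s0) = AND(0, 0) = 0
s2 = OR(s0, s1) = OR(0, 0) = 0
s3 = OR(s2, in2) = OR(0, 1) = 1
s4 = OR(in1, s3) = OR(1, 1) = 1
s5 = AND(in4, s4) = AND(1, 1) = 1
s6 = OR(s5, s1) = OR(1, 0) = 1
s7 = NOT(s2) = NOT 0 = 1
So s6 = 1 and s7 = 1.

in0=0 in1=1 in2=1 in3=0 in4=1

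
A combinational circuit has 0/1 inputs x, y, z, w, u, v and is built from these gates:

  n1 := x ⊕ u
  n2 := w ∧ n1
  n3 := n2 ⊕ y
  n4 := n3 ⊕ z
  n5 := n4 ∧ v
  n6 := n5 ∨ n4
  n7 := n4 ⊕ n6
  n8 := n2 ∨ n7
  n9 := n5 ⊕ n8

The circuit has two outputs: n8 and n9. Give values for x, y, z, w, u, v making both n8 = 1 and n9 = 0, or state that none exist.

x=1 y=0 z=0 w=1 u=0 v=1

Check with x=1 y=0 z=0 w=1 u=0 v=1:
n1 = x ⊕ u = 1 ⊕ 0 = 1
n2 = w ∧ n1 = 1 ∧ 1 = 1
n3 = n2 ⊕ y = 1 ⊕ 0 = 1
n4 = n3 ⊕ z = 1 ⊕ 0 = 1
n5 = n4 ∧ v = 1 ∧ 1 = 1
n6 = n5 ∨ n4 = 1 ∨ 1 = 1
n7 = n4 ⊕ n6 = 1 ⊕ 1 = 0
n8 = n2 ∨ n7 = 1 ∨ 0 = 1
n9 = n5 ⊕ n8 = 1 ⊕ 1 = 0
So n8 = 1 and n9 = 0.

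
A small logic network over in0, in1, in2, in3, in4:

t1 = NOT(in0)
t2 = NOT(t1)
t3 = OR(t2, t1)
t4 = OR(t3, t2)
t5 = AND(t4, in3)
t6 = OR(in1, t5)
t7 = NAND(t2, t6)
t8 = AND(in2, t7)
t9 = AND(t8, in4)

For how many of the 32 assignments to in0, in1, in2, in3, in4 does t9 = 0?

27

t9 = AND(t8, in4) must be 0, so at least one of t8, in4 is 0.
Enumerating the 32 input combinations, 27 give t9 = 0 and 5 give t9 = 1.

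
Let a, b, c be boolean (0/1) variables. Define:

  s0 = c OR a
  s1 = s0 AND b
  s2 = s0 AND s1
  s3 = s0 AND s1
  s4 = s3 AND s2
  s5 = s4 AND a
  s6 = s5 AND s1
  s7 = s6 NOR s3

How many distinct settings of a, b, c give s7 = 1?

s7 = s6 NOR s3 must be 1, so both s6 = 0 and s3 = 0.
Satisfying assignments:
  a=0, b=0, c=0
  a=0, b=0, c=1
  a=0, b=1, c=0
  a=1, b=0, c=0
  a=1, b=0, c=1

5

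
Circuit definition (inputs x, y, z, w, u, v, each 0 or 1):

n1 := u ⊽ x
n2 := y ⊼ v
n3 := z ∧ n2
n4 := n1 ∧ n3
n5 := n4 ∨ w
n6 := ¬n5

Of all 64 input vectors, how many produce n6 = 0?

n6 = ¬n5 must be 0, so n5 = 1.
n5 = n4 ∨ w must be 1, so at least one of n4, w is 1.
Enumerating the 64 input combinations, 35 give n6 = 0 and 29 give n6 = 1.

35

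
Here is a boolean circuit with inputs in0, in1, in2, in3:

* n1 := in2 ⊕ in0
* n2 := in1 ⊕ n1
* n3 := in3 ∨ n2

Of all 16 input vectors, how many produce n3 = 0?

4

n3 = in3 ∨ n2 must be 0, so both in3 = 0 and n2 = 0.
n2 = in1 ⊕ n1 must be 0, so in1 and n1 are equal.
Enumerating the 16 input combinations, 4 give n3 = 0 and 12 give n3 = 1.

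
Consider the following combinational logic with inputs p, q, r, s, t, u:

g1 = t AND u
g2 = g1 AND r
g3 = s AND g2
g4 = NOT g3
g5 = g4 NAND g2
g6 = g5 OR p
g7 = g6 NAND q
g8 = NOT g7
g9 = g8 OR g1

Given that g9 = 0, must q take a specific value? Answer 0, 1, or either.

0

g9 = g8 OR g1 must be 0, so both g8 = 0 and g1 = 0.
g8 = NOT g7 must be 0, so g7 = 1.
Every assignment with g9 = 0 has q = 0; there are 24 such assignment(s).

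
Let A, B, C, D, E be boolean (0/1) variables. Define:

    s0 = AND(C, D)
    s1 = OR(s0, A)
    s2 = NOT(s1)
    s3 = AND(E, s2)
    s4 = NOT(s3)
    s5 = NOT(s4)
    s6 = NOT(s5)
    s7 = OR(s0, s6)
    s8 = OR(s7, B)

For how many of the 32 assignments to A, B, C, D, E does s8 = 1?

29

s8 = OR(s7, B) must be 1, so at least one of s7, B is 1.
Enumerating the 32 input combinations, 29 give s8 = 1 and 3 give s8 = 0.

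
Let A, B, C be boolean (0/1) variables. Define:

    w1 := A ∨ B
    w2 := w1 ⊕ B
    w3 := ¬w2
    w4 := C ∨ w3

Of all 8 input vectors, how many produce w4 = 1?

w4 = C ∨ w3 must be 1, so at least one of C, w3 is 1.
Enumerating the 8 input combinations, 7 give w4 = 1 and 1 give w4 = 0.

7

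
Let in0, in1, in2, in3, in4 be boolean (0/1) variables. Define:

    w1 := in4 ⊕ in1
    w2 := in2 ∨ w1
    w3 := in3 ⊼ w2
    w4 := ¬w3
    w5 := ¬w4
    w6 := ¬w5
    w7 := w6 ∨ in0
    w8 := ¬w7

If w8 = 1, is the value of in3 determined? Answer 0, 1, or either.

Both values of in3 occur among assignments with w8 = 1:
  in3=0: in0=0, in1=0, in2=0, in3=0, in4=0
  in3=1: in0=0, in1=0, in2=0, in3=1, in4=0

either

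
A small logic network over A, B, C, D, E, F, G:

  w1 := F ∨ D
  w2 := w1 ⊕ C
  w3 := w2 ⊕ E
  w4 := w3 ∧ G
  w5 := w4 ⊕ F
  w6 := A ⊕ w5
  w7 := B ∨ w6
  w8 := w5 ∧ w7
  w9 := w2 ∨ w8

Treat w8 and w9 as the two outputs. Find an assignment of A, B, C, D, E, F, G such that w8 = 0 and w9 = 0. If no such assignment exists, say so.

A=1, B=0, C=1, D=0, E=1, F=1, G=0

Check with A=1, B=0, C=1, D=0, E=1, F=1, G=0:
w1 = F ∨ D = 1 ∨ 0 = 1
w2 = w1 ⊕ C = 1 ⊕ 1 = 0
w3 = w2 ⊕ E = 0 ⊕ 1 = 1
w4 = w3 ∧ G = 1 ∧ 0 = 0
w5 = w4 ⊕ F = 0 ⊕ 1 = 1
w6 = A ⊕ w5 = 1 ⊕ 1 = 0
w7 = B ∨ w6 = 0 ∨ 0 = 0
w8 = w5 ∧ w7 = 1 ∧ 0 = 0
w9 = w2 ∨ w8 = 0 ∨ 0 = 0
So w8 = 0 and w9 = 0.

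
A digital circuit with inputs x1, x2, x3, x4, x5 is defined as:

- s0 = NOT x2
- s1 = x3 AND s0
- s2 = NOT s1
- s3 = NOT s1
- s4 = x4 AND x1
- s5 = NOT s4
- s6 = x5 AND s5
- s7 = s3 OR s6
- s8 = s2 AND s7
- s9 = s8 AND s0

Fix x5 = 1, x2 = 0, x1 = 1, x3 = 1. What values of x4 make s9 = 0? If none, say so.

x4=1

s9 = s8 AND s0 must be 0, so at least one of s8, s0 is 0.
Check with x5 = 1, x2 = 0, x1 = 1, x3 = 1 and x4=1:
s0 = NOT x2 = NOT 0 = 1
s1 = x3 AND s0 = 1 AND 1 = 1
s2 = NOT s1 = NOT 1 = 0
s3 = NOT s1 = NOT 1 = 0
s4 = x4 AND x1 = 1 AND 1 = 1
s5 = NOT s4 = NOT 1 = 0
s6 = x5 AND s5 = 1 AND 0 = 0
s7 = s3 OR s6 = 0 OR 0 = 0
s8 = s2 AND s7 = 0 AND 0 = 0
s9 = s8 AND s0 = 0 AND 1 = 0
So s9 = 0.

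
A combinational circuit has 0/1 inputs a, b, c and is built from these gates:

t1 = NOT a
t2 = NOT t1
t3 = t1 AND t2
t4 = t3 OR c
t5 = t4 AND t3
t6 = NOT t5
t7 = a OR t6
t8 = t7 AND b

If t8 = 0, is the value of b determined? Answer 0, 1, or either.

t8 = t7 AND b must be 0, so at least one of t7, b is 0.
Every assignment with t8 = 0 has b = 0; there are 4 such assignment(s).
  a=0, b=0, c=0
  a=0, b=0, c=1
  a=1, b=0, c=0
  a=1, b=0, c=1

0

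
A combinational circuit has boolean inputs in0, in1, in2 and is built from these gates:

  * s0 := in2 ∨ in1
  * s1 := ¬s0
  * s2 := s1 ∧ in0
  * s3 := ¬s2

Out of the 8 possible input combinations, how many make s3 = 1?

7

s3 = ¬s2 must be 1, so s2 = 0.
s2 = s1 ∧ in0 must be 0, so at least one of s1, in0 is 0.
Enumerating the 8 input combinations, 7 give s3 = 1 and 1 give s3 = 0.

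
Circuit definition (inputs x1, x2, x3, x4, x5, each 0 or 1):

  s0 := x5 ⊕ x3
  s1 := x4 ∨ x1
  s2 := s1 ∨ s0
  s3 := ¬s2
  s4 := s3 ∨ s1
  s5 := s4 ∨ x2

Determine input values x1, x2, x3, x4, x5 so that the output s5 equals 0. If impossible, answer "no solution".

Check with x1=0 x2=0 x3=1 x4=0 x5=0:
s0 = x5 ⊕ x3 = 0 ⊕ 1 = 1
s1 = x4 ∨ x1 = 0 ∨ 0 = 0
s2 = s1 ∨ s0 = 0 ∨ 1 = 1
s3 = ¬s2 = ¬1 = 0
s4 = s3 ∨ s1 = 0 ∨ 0 = 0
s5 = s4 ∨ x2 = 0 ∨ 0 = 0
So s5 = 0 as required.

x1=0 x2=0 x3=1 x4=0 x5=0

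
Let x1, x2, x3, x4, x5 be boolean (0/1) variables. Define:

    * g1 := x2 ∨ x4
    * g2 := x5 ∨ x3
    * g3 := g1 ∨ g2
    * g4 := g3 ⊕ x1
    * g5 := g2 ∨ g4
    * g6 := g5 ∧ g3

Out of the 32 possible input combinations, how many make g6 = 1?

g6 = g5 ∧ g3 must be 1, so both g5 = 1 and g3 = 1.
g5 = g2 ∨ g4 must be 1, so at least one of g2, g4 is 1.
g3 = g1 ∨ g2 must be 1, so at least one of g1, g2 is 1.
Enumerating the 32 input combinations, 27 give g6 = 1 and 5 give g6 = 0.

27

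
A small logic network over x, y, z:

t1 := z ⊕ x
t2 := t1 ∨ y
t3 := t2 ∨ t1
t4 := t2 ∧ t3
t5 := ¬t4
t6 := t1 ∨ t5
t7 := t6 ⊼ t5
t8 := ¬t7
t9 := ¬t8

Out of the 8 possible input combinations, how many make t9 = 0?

2

t9 = ¬t8 must be 0, so t8 = 1.
t8 = ¬t7 must be 1, so t7 = 0.
Satisfying assignments:
  x=0, y=0, z=0
  x=1, y=0, z=1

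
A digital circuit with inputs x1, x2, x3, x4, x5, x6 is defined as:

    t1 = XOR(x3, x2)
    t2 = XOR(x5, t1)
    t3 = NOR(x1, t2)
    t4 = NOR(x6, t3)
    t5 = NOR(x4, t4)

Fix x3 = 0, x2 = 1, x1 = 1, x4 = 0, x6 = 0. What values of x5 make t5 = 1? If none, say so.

no solution exists

With x3 = 0, x2 = 1, x1 = 1, x4 = 0, x6 = 0 fixed, none of the 2 settings of x5 give t5 = 1.
For example, with x5=1:
t1 = XOR(x3, x2) = XOR(0, 1) = 1
t2 = XOR(x5, t1) = XOR(1, 1) = 0
t3 = NOR(x1, t2) = NOR(1, 0) = 0
t4 = NOR(x6, t3) = NOR(0, 0) = 1
t5 = NOR(x4, t4) = NOR(0, 1) = 0
giving t5 = 0 ≠ 1.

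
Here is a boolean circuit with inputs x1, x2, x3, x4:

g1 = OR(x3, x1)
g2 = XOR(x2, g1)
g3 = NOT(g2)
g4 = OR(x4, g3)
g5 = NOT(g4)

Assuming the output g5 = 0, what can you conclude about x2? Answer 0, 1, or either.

either

Both values of x2 occur among assignments with g5 = 0:
  x2=0: x1=0, x2=0, x3=0, x4=0
  x2=1: x1=0, x2=1, x3=0, x4=1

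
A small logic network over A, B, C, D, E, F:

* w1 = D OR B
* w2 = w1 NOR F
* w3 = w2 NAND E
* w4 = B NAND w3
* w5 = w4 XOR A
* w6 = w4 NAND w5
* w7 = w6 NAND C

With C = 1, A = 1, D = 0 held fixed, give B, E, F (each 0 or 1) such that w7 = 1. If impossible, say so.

no solution exists

With C = 1, A = 1, D = 0 fixed, none of the 8 settings of B, E, F give w7 = 1.
For example, with B=0, E=1, F=1:
w1 = D OR B = 0 OR 0 = 0
w2 = w1 NOR F = 0 NOR 1 = 0
w3 = w2 NAND E = 0 NAND 1 = 1
w4 = B NAND w3 = 0 NAND 1 = 1
w5 = w4 XOR A = 1 XOR 1 = 0
w6 = w4 NAND w5 = 1 NAND 0 = 1
w7 = w6 NAND C = 1 NAND 1 = 0
giving w7 = 0 ≠ 1.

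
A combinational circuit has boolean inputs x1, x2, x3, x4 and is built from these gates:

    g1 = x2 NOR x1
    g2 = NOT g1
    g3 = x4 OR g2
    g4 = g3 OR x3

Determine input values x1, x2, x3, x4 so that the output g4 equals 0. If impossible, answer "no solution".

Check with x1=0 x2=0 x3=0 x4=0:
g1 = x2 NOR x1 = 0 NOR 0 = 1
g2 = NOT g1 = NOT 1 = 0
g3 = x4 OR g2 = 0 OR 0 = 0
g4 = g3 OR x3 = 0 OR 0 = 0
So g4 = 0 as required.

x1=0 x2=0 x3=0 x4=0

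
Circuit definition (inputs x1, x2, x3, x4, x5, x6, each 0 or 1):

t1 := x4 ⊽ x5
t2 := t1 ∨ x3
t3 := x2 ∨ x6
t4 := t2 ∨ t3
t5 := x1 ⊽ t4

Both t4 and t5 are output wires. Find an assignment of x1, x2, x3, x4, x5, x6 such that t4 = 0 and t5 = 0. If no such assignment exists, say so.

Check with x1=1, x2=0, x3=0, x4=1, x5=1, x6=0:
t1 = x4 ⊽ x5 = 1 ⊽ 1 = 0
t2 = t1 ∨ x3 = 0 ∨ 0 = 0
t3 = x2 ∨ x6 = 0 ∨ 0 = 0
t4 = t2 ∨ t3 = 0 ∨ 0 = 0
t5 = x1 ⊽ t4 = 1 ⊽ 0 = 0
So t4 = 0 and t5 = 0.

x1=1, x2=0, x3=0, x4=1, x5=1, x6=0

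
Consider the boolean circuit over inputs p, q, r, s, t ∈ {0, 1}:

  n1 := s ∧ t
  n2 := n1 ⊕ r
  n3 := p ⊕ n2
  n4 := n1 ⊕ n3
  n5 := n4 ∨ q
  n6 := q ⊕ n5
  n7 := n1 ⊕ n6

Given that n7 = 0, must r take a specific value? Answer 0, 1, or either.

either

Both values of r occur among assignments with n7 = 0:
  r=0: p=0, q=0, r=0, s=0, t=0
  r=1: p=0, q=0, r=1, s=1, t=1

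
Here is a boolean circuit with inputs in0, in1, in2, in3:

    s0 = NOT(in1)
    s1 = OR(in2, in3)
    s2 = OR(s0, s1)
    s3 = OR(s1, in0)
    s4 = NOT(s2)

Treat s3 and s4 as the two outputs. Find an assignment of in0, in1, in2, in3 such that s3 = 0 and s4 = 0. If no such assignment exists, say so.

Check with in0=0 in1=0 in2=0 in3=0:
s0 = NOT(in1) = NOT 0 = 1
s1 = OR(in2, in3) = OR(0, 0) = 0
s2 = OR(s0, s1) = OR(1, 0) = 1
s3 = OR(s1, in0) = OR(0, 0) = 0
s4 = NOT(s2) = NOT 1 = 0
So s3 = 0 and s4 = 0.

in0=0 in1=0 in2=0 in3=0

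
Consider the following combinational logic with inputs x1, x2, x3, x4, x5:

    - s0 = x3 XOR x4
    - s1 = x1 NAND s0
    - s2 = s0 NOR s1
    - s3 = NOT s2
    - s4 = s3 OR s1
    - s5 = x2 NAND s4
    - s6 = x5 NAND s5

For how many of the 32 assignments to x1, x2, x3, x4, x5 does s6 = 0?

8

s6 = x5 NAND s5 must be 0, so both x5 = 1 and s5 = 1.
Enumerating the 32 input combinations, 8 give s6 = 0 and 24 give s6 = 1.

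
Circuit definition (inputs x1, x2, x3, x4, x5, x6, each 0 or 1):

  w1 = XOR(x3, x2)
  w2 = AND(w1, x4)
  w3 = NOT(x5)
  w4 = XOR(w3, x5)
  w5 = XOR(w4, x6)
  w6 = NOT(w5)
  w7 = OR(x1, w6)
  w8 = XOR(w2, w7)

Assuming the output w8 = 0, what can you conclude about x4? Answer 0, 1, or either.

Both values of x4 occur among assignments with w8 = 0:
  x4=0: x1=0, x2=0, x3=0, x4=0, x5=0, x6=0
  x4=1: x1=0, x2=0, x3=0, x4=1, x5=0, x6=0

either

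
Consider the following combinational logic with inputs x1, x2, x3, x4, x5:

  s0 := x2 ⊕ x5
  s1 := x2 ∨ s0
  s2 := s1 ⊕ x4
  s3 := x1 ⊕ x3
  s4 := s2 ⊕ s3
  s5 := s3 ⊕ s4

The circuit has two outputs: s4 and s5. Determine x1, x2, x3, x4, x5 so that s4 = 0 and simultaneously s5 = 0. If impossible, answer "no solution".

x1=1, x2=1, x3=1, x4=1, x5=1

Check with x1=1, x2=1, x3=1, x4=1, x5=1:
s0 = x2 ⊕ x5 = 1 ⊕ 1 = 0
s1 = x2 ∨ s0 = 1 ∨ 0 = 1
s2 = s1 ⊕ x4 = 1 ⊕ 1 = 0
s3 = x1 ⊕ x3 = 1 ⊕ 1 = 0
s4 = s2 ⊕ s3 = 0 ⊕ 0 = 0
s5 = s3 ⊕ s4 = 0 ⊕ 0 = 0
So s4 = 0 and s5 = 0.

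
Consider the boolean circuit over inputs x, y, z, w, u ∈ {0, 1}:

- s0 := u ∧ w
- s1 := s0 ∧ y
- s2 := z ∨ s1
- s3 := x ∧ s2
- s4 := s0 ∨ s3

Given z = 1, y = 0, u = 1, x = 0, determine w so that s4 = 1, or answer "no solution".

w=1

Check with z = 1, y = 0, u = 1, x = 0 and w=1:
s0 = u ∧ w = 1 ∧ 1 = 1
s1 = s0 ∧ y = 1 ∧ 0 = 0
s2 = z ∨ s1 = 1 ∨ 0 = 1
s3 = x ∧ s2 = 0 ∧ 1 = 0
s4 = s0 ∨ s3 = 1 ∨ 0 = 1
So s4 = 1.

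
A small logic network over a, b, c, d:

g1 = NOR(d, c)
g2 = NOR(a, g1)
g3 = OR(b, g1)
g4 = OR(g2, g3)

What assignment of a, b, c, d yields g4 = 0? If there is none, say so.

a=1, b=0, c=0, d=1

g4 = OR(g2, g3) must be 0, so both g2 = 0 and g3 = 0.
g2 = NOR(a, g1) must be 0, so at least one of a, g1 is 1.
Check with a=1, b=0, c=0, d=1:
g1 = NOR(d, c) = NOR(1, 0) = 0
g2 = NOR(a, g1) = NOR(1, 0) = 0
g3 = OR(b, g1) = OR(0, 0) = 0
g4 = OR(g2, g3) = OR(0, 0) = 0
So g4 = 0 as required.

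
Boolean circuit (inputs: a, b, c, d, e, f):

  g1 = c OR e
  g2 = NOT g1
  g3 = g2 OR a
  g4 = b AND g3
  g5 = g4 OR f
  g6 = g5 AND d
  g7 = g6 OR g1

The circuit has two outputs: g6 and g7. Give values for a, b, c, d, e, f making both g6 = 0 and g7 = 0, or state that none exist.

a=0 b=0 c=0 d=0 e=0 f=1

Check with a=0 b=0 c=0 d=0 e=0 f=1:
g1 = c OR e = 0 OR 0 = 0
g2 = NOT g1 = NOT 0 = 1
g3 = g2 OR a = 1 OR 0 = 1
g4 = b AND g3 = 0 AND 1 = 0
g5 = g4 OR f = 0 OR 1 = 1
g6 = g5 AND d = 1 AND 0 = 0
g7 = g6 OR g1 = 0 OR 0 = 0
So g6 = 0 and g7 = 0.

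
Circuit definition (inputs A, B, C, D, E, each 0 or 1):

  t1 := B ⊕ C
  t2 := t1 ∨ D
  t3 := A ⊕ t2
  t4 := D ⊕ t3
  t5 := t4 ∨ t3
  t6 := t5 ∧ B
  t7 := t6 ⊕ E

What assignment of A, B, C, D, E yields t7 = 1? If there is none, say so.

t7 = t6 ⊕ E must be 1, so t6 and E differ.
Check with A=1 B=0 C=1 D=1 E=1:
t1 = B ⊕ C = 0 ⊕ 1 = 1
t2 = t1 ∨ D = 1 ∨ 1 = 1
t3 = A ⊕ t2 = 1 ⊕ 1 = 0
t4 = D ⊕ t3 = 1 ⊕ 0 = 1
t5 = t4 ∨ t3 = 1 ∨ 0 = 1
t6 = t5 ∧ B = 1 ∧ 0 = 0
t7 = t6 ⊕ E = 0 ⊕ 1 = 1
So t7 = 1 as required.

A=1 B=0 C=1 D=1 E=1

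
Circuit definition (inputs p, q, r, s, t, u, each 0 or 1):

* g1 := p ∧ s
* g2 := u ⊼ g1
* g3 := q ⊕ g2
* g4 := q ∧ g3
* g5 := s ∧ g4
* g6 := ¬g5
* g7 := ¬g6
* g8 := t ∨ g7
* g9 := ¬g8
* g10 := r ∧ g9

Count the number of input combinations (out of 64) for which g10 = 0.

49

g10 = r ∧ g9 must be 0, so at least one of r, g9 is 0.
Enumerating the 64 input combinations, 49 give g10 = 0 and 15 give g10 = 1.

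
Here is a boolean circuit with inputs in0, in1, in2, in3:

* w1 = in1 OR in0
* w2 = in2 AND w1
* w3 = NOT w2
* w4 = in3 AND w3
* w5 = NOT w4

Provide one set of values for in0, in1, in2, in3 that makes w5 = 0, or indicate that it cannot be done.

in0=0 in1=1 in2=0 in3=1

Check with in0=0 in1=1 in2=0 in3=1:
w1 = in1 OR in0 = 1 OR 0 = 1
w2 = in2 AND w1 = 0 AND 1 = 0
w3 = NOT w2 = NOT 0 = 1
w4 = in3 AND w3 = 1 AND 1 = 1
w5 = NOT w4 = NOT 1 = 0
So w5 = 0 as required.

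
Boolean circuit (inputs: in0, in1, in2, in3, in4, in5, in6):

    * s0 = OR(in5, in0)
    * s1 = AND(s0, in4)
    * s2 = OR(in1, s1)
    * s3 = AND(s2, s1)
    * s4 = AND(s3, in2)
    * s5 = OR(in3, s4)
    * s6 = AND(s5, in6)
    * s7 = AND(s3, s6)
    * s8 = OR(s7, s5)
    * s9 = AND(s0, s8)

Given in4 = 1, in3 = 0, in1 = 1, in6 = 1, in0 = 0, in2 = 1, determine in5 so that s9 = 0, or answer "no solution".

s9 = AND(s0, s8) must be 0, so at least one of s0, s8 is 0.
Check with in4 = 1, in3 = 0, in1 = 1, in6 = 1, in0 = 0, in2 = 1 and in5=0:
s0 = OR(in5, in0) = OR(0, 0) = 0
s1 = AND(s0, in4) = AND(0, 1) = 0
s2 = OR(in1, s1) = OR(1, 0) = 1
s3 = AND(s2, s1) = AND(1, 0) = 0
s4 = AND(s3, in2) = AND(0, 1) = 0
s5 = OR(in3, s4) = OR(0, 0) = 0
s6 = AND(s5, in6) = AND(0, 1) = 0
s7 = AND(s3, s6) = AND(0, 0) = 0
s8 = OR(s7, s5) = OR(0, 0) = 0
s9 = AND(s0, s8) = AND(0, 0) = 0
So s9 = 0.

in5=0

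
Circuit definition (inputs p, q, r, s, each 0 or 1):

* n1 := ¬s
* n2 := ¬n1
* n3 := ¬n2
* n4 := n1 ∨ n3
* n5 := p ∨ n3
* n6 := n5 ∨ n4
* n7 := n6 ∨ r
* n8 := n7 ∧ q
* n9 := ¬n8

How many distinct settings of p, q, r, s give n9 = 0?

n9 = ¬n8 must be 0, so n8 = 1.
n8 = n7 ∧ q must be 1, so both n7 = 1 and q = 1.
Enumerating the 16 input combinations, 7 give n9 = 0 and 9 give n9 = 1.

7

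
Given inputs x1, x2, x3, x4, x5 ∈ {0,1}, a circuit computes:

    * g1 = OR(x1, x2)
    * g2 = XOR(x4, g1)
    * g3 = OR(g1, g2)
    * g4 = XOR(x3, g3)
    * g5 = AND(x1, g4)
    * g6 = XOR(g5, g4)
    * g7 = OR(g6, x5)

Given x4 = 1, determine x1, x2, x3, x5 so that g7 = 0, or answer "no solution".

g7 = OR(g6, x5) must be 0, so both g6 = 0 and x5 = 0.
Check with x4 = 1 and x1=1, x2=0, x3=1, x5=0:
g1 = OR(x1, x2) = OR(1, 0) = 1
g2 = XOR(x4, g1) = XOR(1, 1) = 0
g3 = OR(g1, g2) = OR(1, 0) = 1
g4 = XOR(x3, g3) = XOR(1, 1) = 0
g5 = AND(x1, g4) = AND(1, 0) = 0
g6 = XOR(g5, g4) = XOR(0, 0) = 0
g7 = OR(g6, x5) = OR(0, 0) = 0
So g7 = 0.

x1=1 x2=0 x3=1 x5=0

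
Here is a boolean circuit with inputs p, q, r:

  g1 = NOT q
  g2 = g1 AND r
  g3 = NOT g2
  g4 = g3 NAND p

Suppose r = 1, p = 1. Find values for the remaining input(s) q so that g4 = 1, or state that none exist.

q=0

g4 = g3 NAND p must be 1, so at least one of g3, p is 0.
Check with r = 1, p = 1 and q=0:
g1 = NOT q = NOT 0 = 1
g2 = g1 AND r = 1 AND 1 = 1
g3 = NOT g2 = NOT 1 = 0
g4 = g3 NAND p = 0 NAND 1 = 1
So g4 = 1.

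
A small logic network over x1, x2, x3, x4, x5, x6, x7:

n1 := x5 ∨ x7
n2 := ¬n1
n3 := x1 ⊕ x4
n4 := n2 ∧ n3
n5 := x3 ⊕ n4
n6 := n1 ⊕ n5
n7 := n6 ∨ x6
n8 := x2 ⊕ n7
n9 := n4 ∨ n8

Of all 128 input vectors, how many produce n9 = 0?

56

n9 = n4 ∨ n8 must be 0, so both n4 = 0 and n8 = 0.
Enumerating the 128 input combinations, 56 give n9 = 0 and 72 give n9 = 1.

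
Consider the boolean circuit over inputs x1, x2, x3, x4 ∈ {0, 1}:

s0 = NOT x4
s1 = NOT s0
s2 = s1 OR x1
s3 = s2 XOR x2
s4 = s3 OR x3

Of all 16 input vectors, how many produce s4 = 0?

s4 = s3 OR x3 must be 0, so both s3 = 0 and x3 = 0.
Satisfying assignments:
  x1=0, x2=0, x3=0, x4=0
  x1=0, x2=1, x3=0, x4=1
  x1=1, x2=1, x3=0, x4=0
  x1=1, x2=1, x3=0, x4=1

4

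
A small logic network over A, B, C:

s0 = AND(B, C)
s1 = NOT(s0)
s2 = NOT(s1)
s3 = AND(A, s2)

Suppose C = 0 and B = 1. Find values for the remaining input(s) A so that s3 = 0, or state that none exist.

A=0

s3 = AND(A, s2) must be 0, so at least one of A, s2 is 0.
Check with C = 0 and B = 1 and A=0:
s0 = AND(B, C) = AND(1, 0) = 0
s1 = NOT(s0) = NOT 0 = 1
s2 = NOT(s1) = NOT 1 = 0
s3 = AND(A, s2) = AND(0, 0) = 0
So s3 = 0.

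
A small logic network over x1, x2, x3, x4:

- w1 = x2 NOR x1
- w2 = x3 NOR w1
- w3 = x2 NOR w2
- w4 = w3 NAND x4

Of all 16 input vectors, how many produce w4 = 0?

w4 = w3 NAND x4 must be 0, so both w3 = 1 and x4 = 1.
w3 = x2 NOR w2 must be 1, so both x2 = 0 and w2 = 0.
Satisfying assignments:
  x1=0, x2=0, x3=0, x4=1
  x1=0, x2=0, x3=1, x4=1
  x1=1, x2=0, x3=1, x4=1

3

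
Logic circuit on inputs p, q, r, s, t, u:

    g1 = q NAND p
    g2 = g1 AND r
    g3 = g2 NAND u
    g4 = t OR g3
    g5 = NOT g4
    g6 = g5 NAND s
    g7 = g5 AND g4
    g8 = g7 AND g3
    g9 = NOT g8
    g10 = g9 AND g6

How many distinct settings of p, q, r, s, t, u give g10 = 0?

g10 = g9 AND g6 must be 0, so at least one of g9, g6 is 0.
Enumerating the 64 input combinations, 3 give g10 = 0 and 61 give g10 = 1.

3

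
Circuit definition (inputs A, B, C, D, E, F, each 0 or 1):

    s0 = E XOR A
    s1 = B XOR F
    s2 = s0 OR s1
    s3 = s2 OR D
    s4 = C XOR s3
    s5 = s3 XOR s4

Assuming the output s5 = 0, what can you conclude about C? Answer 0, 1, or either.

0

s5 = s3 XOR s4 must be 0, so s3 and s4 are equal.
Every assignment with s5 = 0 has C = 0; there are 32 such assignment(s).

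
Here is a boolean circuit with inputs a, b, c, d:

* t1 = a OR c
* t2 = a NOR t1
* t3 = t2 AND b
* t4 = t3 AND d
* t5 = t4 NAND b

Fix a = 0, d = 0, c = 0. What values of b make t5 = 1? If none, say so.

b=0

Check with a = 0, d = 0, c = 0 and b=0:
t1 = a OR c = 0 OR 0 = 0
t2 = a NOR t1 = 0 NOR 0 = 1
t3 = t2 AND b = 1 AND 0 = 0
t4 = t3 AND d = 0 AND 0 = 0
t5 = t4 NAND b = 0 NAND 0 = 1
So t5 = 1.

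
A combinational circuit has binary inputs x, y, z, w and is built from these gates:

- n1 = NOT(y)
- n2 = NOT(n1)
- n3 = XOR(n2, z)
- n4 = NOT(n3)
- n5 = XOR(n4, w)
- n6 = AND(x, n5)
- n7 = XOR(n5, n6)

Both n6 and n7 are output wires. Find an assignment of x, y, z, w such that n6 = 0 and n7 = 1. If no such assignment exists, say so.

x=0 y=1 z=1 w=0

Check with x=0 y=1 z=1 w=0:
n1 = NOT(y) = NOT 1 = 0
n2 = NOT(n1) = NOT 0 = 1
n3 = XOR(n2, z) = XOR(1, 1) = 0
n4 = NOT(n3) = NOT 0 = 1
n5 = XOR(n4, w) = XOR(1, 0) = 1
n6 = AND(x, n5) = AND(0, 1) = 0
n7 = XOR(n5, n6) = XOR(1, 0) = 1
So n6 = 0 and n7 = 1.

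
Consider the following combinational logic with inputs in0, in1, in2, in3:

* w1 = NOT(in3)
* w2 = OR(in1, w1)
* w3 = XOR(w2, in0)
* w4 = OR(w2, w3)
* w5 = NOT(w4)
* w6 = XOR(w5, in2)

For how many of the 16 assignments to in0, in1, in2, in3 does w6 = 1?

w6 = XOR(w5, in2) must be 1, so w5 and in2 differ.
Enumerating the 16 input combinations, 8 give w6 = 1 and 8 give w6 = 0.

8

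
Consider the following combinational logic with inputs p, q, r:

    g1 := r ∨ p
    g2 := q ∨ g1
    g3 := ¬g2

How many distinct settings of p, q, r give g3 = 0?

7

g3 = ¬g2 must be 0, so g2 = 1.
g2 = q ∨ g1 must be 1, so at least one of q, g1 is 1.
Enumerating the 8 input combinations, 7 give g3 = 0 and 1 give g3 = 1.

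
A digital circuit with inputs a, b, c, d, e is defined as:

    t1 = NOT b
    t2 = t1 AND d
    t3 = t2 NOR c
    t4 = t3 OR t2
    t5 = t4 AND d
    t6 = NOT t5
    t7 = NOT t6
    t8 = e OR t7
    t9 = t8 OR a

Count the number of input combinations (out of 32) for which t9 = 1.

t9 = t8 OR a must be 1, so at least one of t8, a is 1.
Enumerating the 32 input combinations, 27 give t9 = 1 and 5 give t9 = 0.

27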